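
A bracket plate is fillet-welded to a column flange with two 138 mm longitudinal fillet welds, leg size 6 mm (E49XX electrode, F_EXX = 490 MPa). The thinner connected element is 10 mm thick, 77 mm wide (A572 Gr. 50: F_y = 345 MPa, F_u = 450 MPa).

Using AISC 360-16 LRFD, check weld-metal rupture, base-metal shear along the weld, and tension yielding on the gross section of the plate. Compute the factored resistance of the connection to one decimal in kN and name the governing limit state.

Weld metal: throat = 0.707×6 = 4.242 mm, L = 2×138 = 276 mm. φR_n = 0.75 × 0.6 × 490 × 4.242 × 276 = 258.2 kN.
Base metal shear (10 mm plate): yield φR_n = 1.0×0.6×345×10×276 = 571.3 kN; rupture φR_n = 0.75×0.6×450×10×276 = 558.9 kN; take 558.9 kN (rupture).
Tension yield (gross): A_g = 77×10 = 770 mm². φR_n = 0.90 × 345 × 770 = 239.1 kN.
Governing: min(258.2, 558.9, 239.1) = 239.1 kN → gross-section yield.

239.1 kN (gross-section yield governs)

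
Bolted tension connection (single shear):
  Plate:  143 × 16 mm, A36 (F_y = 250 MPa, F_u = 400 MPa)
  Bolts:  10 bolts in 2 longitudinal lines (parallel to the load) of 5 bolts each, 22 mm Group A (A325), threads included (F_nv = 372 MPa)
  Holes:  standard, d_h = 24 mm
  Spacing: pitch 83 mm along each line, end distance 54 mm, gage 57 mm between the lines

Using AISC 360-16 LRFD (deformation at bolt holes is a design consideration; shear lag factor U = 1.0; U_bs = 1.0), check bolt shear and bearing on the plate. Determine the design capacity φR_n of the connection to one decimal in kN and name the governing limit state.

1060.6 kN (bolt shear governs)

Bolt shear: A_b = π(22)²/4 = 380.13 mm². φR_n = 0.75 × 372 × 380.13 × 10 × 1 = 1060.6 kN.
Bearing (16 mm plate, F_u = 400 MPa): end bolts L_c = 54 − 24/2 = 42, R_n = min(1.2×42×16×400, 2.4×22×16×400) = 322.56 kN/bolt; interior L_c = 83 − 24 = 59, R_n = 337.92 kN/bolt. φR_n = 0.75 × (2×322.56 + 8×337.92) = 2511.4 kN.
Governing: min(1060.6, 2511.4) = 1060.6 kN → bolt shear.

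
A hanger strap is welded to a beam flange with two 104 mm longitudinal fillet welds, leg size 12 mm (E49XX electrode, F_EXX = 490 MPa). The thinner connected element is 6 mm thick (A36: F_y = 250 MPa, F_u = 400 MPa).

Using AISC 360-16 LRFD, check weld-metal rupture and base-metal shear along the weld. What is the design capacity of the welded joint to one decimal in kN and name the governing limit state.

187.2 kN (base-metal shear governs)

Weld metal: throat = 0.707×12 = 8.484 mm, L = 2×104 = 208 mm. φR_n = 0.75 × 0.6 × 490 × 8.484 × 208 = 389.1 kN.
Base metal shear (6 mm plate): yield φR_n = 1.0×0.6×250×6×208 = 187.2 kN; rupture φR_n = 0.75×0.6×400×6×208 = 224.6 kN; take 187.2 kN (yield).
Governing: min(389.1, 187.2) = 187.2 kN → base-metal shear.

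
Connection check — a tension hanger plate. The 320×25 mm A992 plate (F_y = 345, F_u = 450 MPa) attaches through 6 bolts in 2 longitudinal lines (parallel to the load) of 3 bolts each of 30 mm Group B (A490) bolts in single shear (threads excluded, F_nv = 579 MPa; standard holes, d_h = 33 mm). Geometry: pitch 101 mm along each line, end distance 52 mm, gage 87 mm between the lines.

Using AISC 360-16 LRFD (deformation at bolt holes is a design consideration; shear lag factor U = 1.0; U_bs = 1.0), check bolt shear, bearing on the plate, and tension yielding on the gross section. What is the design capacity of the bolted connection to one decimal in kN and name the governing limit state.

Bolt shear: A_b = π(30)²/4 = 706.86 mm². φR_n = 0.75 × 579 × 706.86 × 6 × 1 = 1841.7 kN.
Bearing (25 mm plate, F_u = 450 MPa): end bolts L_c = 52 − 33/2 = 35.5, R_n = min(1.2×35.5×25×450, 2.4×30×25×450) = 479.25 kN/bolt; interior L_c = 101 − 33 = 68, R_n = 810 kN/bolt. φR_n = 0.75 × (2×479.25 + 4×810) = 3148.9 kN.
Tension yield (gross): A_g = 320×25 = 8000 mm². φR_n = 0.90 × 345 × 8000 = 2484.0 kN.
Governing: min(1841.7, 3148.9, 2484.0) = 1841.7 kN → bolt shear.

1841.7 kN (bolt shear governs)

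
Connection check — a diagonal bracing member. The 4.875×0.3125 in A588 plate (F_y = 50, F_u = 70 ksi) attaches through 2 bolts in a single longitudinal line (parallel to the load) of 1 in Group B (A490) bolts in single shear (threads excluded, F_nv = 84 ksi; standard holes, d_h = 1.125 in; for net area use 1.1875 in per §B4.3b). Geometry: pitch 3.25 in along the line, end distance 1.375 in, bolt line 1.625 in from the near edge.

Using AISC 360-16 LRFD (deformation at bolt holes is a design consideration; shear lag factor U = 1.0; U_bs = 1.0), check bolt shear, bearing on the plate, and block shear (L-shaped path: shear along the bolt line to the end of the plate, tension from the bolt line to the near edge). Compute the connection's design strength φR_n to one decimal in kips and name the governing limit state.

44.9 kips (block shear governs)

Bolt shear: A_b = π(1)²/4 = 0.7854 in². φR_n = 0.75 × 84 × 0.7854 × 2 × 1 = 99.0 kips.
Bearing (0.3125 in plate, F_u = 70 ksi): end bolts L_c = 1.375 − 1.125/2 = 0.8125, R_n = min(1.2×0.8125×0.3125×70, 2.4×1×0.3125×70) = 21.328 kips/bolt; interior L_c = 3.25 − 1.125 = 2.125, R_n = 52.5 kips/bolt. φR_n = 0.75 × (1×21.328 + 1×52.5) = 55.4 kips.
Block shear: shear path 1×[1.375+1×3.25] = 1×4.625 in, A_gv = 1.4453, A_nv = 1×(4.625 − 1.5×1.1875)×0.3125 = 0.88867 in²; tension to near edge: (1.625 − 0.5×1.1875)×0.3125 = 0.32227 in². R_n = min(0.6×70×0.88867, 0.6×50×1.4453) + 1.0×70×0.32227 = min(37.324, 43.359) + 22.559 = 59.883 kips. φR_n = 0.75 × 59.883 = 44.9 kips.
Governing: min(99.0, 55.4, 44.9) = 44.9 kips → block shear.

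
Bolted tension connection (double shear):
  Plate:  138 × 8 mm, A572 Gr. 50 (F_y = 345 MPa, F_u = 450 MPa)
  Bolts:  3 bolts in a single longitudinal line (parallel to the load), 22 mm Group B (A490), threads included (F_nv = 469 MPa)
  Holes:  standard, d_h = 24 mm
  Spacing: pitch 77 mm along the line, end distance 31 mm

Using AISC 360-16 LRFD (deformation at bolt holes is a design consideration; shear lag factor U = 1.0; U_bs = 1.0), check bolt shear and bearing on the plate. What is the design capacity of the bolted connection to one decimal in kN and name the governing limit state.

Bolt shear: A_b = π(22)²/4 = 380.13 mm². φR_n = 0.75 × 469 × 380.13 × 3 × 2 = 802.3 kN.
Bearing (8 mm plate, F_u = 450 MPa): end bolts L_c = 31 − 24/2 = 19, R_n = min(1.2×19×8×450, 2.4×22×8×450) = 82.08 kN/bolt; interior L_c = 77 − 24 = 53, R_n = 190.08 kN/bolt. φR_n = 0.75 × (1×82.08 + 2×190.08) = 346.7 kN.
Governing: min(802.3, 346.7) = 346.7 kN → bearing.

346.7 kN (bearing governs)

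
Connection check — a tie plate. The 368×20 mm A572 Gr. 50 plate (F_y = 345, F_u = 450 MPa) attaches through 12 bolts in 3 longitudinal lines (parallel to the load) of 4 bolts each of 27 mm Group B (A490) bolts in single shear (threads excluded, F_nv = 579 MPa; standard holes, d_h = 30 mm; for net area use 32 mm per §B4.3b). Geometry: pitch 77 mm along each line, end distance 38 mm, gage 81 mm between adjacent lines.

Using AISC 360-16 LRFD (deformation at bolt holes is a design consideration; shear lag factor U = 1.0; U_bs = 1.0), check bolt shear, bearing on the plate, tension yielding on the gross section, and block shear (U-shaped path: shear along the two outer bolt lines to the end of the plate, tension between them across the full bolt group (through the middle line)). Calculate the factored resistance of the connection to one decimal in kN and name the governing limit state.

Bolt shear: A_b = π(27)²/4 = 572.56 mm². φR_n = 0.75 × 579 × 572.56 × 12 × 1 = 2983.6 kN.
Bearing (20 mm plate, F_u = 450 MPa): end bolts L_c = 38 − 30/2 = 23, R_n = min(1.2×23×20×450, 2.4×27×20×450) = 248.4 kN/bolt; interior L_c = 77 − 30 = 47, R_n = 507.6 kN/bolt. φR_n = 0.75 × (3×248.4 + 9×507.6) = 3985.2 kN.
Tension yield (gross): A_g = 368×20 = 7360 mm². φR_n = 0.90 × 345 × 7360 = 2285.3 kN.
Block shear: shear path 2×[38+3×77] = 2×269 mm, A_gv = 10760, A_nv = 2×(269 − 3.5×32)×20 = 6280 mm²; tension across gage: (162 − 2×32)×20 = 1960 mm². R_n = min(0.6×450×6280, 0.6×345×10760) + 1.0×450×1960 = min(1695.6, 2227.3) + 882 = 2577.6 kN. φR_n = 0.75 × 2577.6 = 1933.2 kN.
Governing: min(2983.6, 3985.2, 2285.3, 1933.2) = 1933.2 kN → block shear.

1933.2 kN (block shear governs)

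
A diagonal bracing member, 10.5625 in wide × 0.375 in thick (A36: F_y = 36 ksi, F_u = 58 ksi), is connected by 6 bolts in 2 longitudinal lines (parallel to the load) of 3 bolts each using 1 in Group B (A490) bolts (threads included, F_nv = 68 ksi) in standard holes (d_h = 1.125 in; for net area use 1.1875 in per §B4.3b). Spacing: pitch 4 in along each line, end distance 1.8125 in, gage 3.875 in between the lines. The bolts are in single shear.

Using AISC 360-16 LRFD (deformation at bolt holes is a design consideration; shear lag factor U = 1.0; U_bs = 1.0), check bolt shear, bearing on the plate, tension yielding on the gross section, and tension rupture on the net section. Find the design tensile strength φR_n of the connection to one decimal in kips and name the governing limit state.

Bolt shear: A_b = π(1)²/4 = 0.7854 in². φR_n = 0.75 × 68 × 0.7854 × 6 × 1 = 240.3 kips.
Bearing (0.375 in plate, F_u = 58 ksi): end bolts L_c = 1.8125 − 1.125/2 = 1.25, R_n = min(1.2×1.25×0.375×58, 2.4×1×0.375×58) = 32.625 kips/bolt; interior L_c = 4 − 1.125 = 2.875, R_n = 52.2 kips/bolt. φR_n = 0.75 × (2×32.625 + 4×52.2) = 205.5 kips.
Tension yield (gross): A_g = 10.5625×0.375 = 3.9609 in². φR_n = 0.90 × 36 × 3.9609 = 128.3 kips.
Tension rupture (net): A_n = (10.5625 − 2×1.1875)×0.375 = 3.0703 in² (U = 1.0, A_e = A_n). φR_n = 0.75 × 58 × 3.0703 = 133.6 kips.
Governing: min(240.3, 205.5, 128.3, 133.6) = 128.3 kips → gross-section yield.

128.3 kips (gross-section yield governs)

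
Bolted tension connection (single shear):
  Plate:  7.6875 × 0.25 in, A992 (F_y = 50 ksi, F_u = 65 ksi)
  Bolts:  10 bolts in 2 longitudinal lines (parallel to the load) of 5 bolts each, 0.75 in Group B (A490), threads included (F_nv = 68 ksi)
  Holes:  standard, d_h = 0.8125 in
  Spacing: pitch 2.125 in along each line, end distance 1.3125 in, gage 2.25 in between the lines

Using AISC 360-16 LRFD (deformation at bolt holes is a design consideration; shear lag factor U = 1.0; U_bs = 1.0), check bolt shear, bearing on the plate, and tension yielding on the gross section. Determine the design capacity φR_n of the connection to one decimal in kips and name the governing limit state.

86.5 kips (gross-section yield governs)

Bolt shear: A_b = π(0.75)²/4 = 0.44179 in². φR_n = 0.75 × 68 × 0.44179 × 10 × 1 = 225.3 kips.
Bearing (0.25 in plate, F_u = 65 ksi): end bolts L_c = 1.3125 − 0.8125/2 = 0.90625, R_n = min(1.2×0.90625×0.25×65, 2.4×0.75×0.25×65) = 17.672 kips/bolt; interior L_c = 2.125 − 0.8125 = 1.3125, R_n = 25.594 kips/bolt. φR_n = 0.75 × (2×17.672 + 8×25.594) = 180.1 kips.
Tension yield (gross): A_g = 7.6875×0.25 = 1.9219 in². φR_n = 0.90 × 50 × 1.9219 = 86.5 kips.
Governing: min(225.3, 180.1, 86.5) = 86.5 kips → gross-section yield.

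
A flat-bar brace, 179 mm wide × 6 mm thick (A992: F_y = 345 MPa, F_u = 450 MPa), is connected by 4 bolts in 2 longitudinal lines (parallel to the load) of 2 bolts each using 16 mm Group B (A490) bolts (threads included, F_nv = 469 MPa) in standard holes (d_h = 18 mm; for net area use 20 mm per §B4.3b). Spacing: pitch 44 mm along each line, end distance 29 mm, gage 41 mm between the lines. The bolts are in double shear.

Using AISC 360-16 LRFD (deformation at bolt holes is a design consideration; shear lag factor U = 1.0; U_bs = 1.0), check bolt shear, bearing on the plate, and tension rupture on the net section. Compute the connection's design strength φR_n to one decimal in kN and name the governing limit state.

223.6 kN (bearing governs)

Bolt shear: A_b = π(16)²/4 = 201.06 mm². φR_n = 0.75 × 469 × 201.06 × 4 × 2 = 565.8 kN.
Bearing (6 mm plate, F_u = 450 MPa): end bolts L_c = 29 − 18/2 = 20, R_n = min(1.2×20×6×450, 2.4×16×6×450) = 64.8 kN/bolt; interior L_c = 44 − 18 = 26, R_n = 84.24 kN/bolt. φR_n = 0.75 × (2×64.8 + 2×84.24) = 223.6 kN.
Tension rupture (net): A_n = (179 − 2×20)×6 = 834 mm² (U = 1.0, A_e = A_n). φR_n = 0.75 × 450 × 834 = 281.5 kN.
Governing: min(565.8, 223.6, 281.5) = 223.6 kN → bearing.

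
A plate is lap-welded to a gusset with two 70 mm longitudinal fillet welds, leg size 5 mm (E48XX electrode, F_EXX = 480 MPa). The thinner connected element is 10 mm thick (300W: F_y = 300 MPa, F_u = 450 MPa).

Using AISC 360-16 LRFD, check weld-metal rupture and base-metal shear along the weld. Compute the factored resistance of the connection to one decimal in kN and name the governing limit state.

106.9 kN (weld metal governs)

Weld metal: throat = 0.707×5 = 3.535 mm, L = 2×70 = 140 mm. φR_n = 0.75 × 0.6 × 480 × 3.535 × 140 = 106.9 kN.
Base metal shear (10 mm plate): yield φR_n = 1.0×0.6×300×10×140 = 252.0 kN; rupture φR_n = 0.75×0.6×450×10×140 = 283.5 kN; take 252.0 kN (yield).
Governing: min(106.9, 252.0) = 106.9 kN → weld metal.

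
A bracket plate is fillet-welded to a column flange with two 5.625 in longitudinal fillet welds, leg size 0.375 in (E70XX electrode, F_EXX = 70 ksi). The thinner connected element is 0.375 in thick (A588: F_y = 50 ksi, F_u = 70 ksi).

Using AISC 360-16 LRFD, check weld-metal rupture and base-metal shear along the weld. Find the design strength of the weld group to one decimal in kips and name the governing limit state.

Weld metal: throat = 0.707×0.375 = 0.26513 in, L = 2×5.625 = 11.25 in. φR_n = 0.75 × 0.6 × 70 × 0.26513 × 11.25 = 94.0 kips.
Base metal shear (0.375 in plate): yield φR_n = 1.0×0.6×50×0.375×11.25 = 126.6 kips; rupture φR_n = 0.75×0.6×70×0.375×11.25 = 132.9 kips; take 126.6 kips (yield).
Governing: min(94.0, 126.6) = 94.0 kips → weld metal.

94.0 kips (weld metal governs)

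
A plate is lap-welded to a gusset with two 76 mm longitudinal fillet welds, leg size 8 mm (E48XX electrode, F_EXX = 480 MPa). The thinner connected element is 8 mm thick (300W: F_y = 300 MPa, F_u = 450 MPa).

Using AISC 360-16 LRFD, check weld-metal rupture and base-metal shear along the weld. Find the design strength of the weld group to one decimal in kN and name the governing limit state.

Weld metal: throat = 0.707×8 = 5.656 mm, L = 2×76 = 152 mm. φR_n = 0.75 × 0.6 × 480 × 5.656 × 152 = 185.7 kN.
Base metal shear (8 mm plate): yield φR_n = 1.0×0.6×300×8×152 = 218.9 kN; rupture φR_n = 0.75×0.6×450×8×152 = 246.2 kN; take 218.9 kN (yield).
Governing: min(185.7, 218.9) = 185.7 kN → weld metal.

185.7 kN (weld metal governs)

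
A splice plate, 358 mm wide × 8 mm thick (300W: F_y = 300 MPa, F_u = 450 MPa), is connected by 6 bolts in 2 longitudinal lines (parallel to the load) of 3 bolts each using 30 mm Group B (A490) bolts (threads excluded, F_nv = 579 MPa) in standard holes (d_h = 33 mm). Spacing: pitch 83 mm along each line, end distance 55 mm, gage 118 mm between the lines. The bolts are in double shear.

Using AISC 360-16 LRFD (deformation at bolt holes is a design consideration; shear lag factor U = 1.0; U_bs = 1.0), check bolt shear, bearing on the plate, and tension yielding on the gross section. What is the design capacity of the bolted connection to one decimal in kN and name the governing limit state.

Bolt shear: A_b = π(30)²/4 = 706.86 mm². φR_n = 0.75 × 579 × 706.86 × 6 × 2 = 3683.4 kN.
Bearing (8 mm plate, F_u = 450 MPa): end bolts L_c = 55 − 33/2 = 38.5, R_n = min(1.2×38.5×8×450, 2.4×30×8×450) = 166.32 kN/bolt; interior L_c = 83 − 33 = 50, R_n = 216 kN/bolt. φR_n = 0.75 × (2×166.32 + 4×216) = 897.5 kN.
Tension yield (gross): A_g = 358×8 = 2864 mm². φR_n = 0.90 × 300 × 2864 = 773.3 kN.
Governing: min(3683.4, 897.5, 773.3) = 773.3 kN → gross-section yield.

773.3 kN (gross-section yield governs)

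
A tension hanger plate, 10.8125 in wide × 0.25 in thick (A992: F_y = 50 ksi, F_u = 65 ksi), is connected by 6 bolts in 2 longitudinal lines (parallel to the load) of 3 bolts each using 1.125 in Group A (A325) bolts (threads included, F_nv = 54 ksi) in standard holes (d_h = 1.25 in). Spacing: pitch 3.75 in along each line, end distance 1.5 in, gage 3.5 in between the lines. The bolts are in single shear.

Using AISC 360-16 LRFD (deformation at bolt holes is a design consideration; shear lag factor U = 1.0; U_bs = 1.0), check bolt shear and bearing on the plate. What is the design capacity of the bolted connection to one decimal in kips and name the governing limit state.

157.2 kips (bearing governs)

Bolt shear: A_b = π(1.125)²/4 = 0.99402 in². φR_n = 0.75 × 54 × 0.99402 × 6 × 1 = 241.5 kips.
Bearing (0.25 in plate, F_u = 65 ksi): end bolts L_c = 1.5 − 1.25/2 = 0.875, R_n = min(1.2×0.875×0.25×65, 2.4×1.125×0.25×65) = 17.063 kips/bolt; interior L_c = 3.75 − 1.25 = 2.5, R_n = 43.875 kips/bolt. φR_n = 0.75 × (2×17.063 + 4×43.875) = 157.2 kips.
Governing: min(241.5, 157.2) = 157.2 kips → bearing.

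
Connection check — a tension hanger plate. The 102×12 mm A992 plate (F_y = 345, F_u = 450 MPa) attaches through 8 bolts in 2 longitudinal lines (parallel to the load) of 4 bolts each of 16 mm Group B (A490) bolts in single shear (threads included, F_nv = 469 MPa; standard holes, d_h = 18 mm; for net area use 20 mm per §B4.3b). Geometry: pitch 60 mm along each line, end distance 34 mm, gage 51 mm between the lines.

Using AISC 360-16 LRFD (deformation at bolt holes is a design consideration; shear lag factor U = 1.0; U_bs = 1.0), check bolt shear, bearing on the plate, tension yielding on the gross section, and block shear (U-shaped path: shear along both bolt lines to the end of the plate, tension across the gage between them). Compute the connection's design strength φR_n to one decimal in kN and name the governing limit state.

380.1 kN (gross-section yield governs)

Bolt shear: A_b = π(16)²/4 = 201.06 mm². φR_n = 0.75 × 469 × 201.06 × 8 × 1 = 565.8 kN.
Bearing (12 mm plate, F_u = 450 MPa): end bolts L_c = 34 − 18/2 = 25, R_n = min(1.2×25×12×450, 2.4×16×12×450) = 162 kN/bolt; interior L_c = 60 − 18 = 42, R_n = 207.36 kN/bolt. φR_n = 0.75 × (2×162 + 6×207.36) = 1176.1 kN.
Tension yield (gross): A_g = 102×12 = 1224 mm². φR_n = 0.90 × 345 × 1224 = 380.1 kN.
Block shear: shear path 2×[34+3×60] = 2×214 mm, A_gv = 5136, A_nv = 2×(214 − 3.5×20)×12 = 3456 mm²; tension across gage: (51 − 1×20)×12 = 372 mm². R_n = min(0.6×450×3456, 0.6×345×5136) + 1.0×450×372 = min(933.12, 1063.2) + 167.4 = 1100.5 kN. φR_n = 0.75 × 1100.5 = 825.4 kN.
Governing: min(565.8, 1176.1, 380.1, 825.4) = 380.1 kN → gross-section yield.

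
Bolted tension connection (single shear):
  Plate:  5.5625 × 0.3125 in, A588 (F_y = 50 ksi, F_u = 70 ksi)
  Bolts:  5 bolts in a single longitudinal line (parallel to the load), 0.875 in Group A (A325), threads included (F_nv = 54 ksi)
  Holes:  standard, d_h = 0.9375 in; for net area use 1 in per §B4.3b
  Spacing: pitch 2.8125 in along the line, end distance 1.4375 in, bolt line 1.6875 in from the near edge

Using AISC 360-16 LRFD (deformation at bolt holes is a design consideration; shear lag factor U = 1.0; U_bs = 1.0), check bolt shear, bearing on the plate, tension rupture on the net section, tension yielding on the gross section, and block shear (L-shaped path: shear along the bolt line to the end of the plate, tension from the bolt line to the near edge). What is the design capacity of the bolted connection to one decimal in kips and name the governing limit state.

74.9 kips (net-section rupture governs)

Bolt shear: A_b = π(0.875)²/4 = 0.60132 in². φR_n = 0.75 × 54 × 0.60132 × 5 × 1 = 121.8 kips.
Bearing (0.3125 in plate, F_u = 70 ksi): end bolts L_c = 1.4375 − 0.9375/2 = 0.96875, R_n = min(1.2×0.96875×0.3125×70, 2.4×0.875×0.3125×70) = 25.43 kips/bolt; interior L_c = 2.8125 − 0.9375 = 1.875, R_n = 45.938 kips/bolt. φR_n = 0.75 × (1×25.43 + 4×45.938) = 156.9 kips.
Tension rupture (net): A_n = (5.5625 − 1×1)×0.3125 = 1.4258 in² (U = 1.0, A_e = A_n). φR_n = 0.75 × 70 × 1.4258 = 74.9 kips.
Tension yield (gross): A_g = 5.5625×0.3125 = 1.7383 in². φR_n = 0.90 × 50 × 1.7383 = 78.2 kips.
Block shear: shear path 1×[1.4375+4×2.8125] = 1×12.6875 in, A_gv = 3.9648, A_nv = 1×(12.6875 − 4.5×1)×0.3125 = 2.5586 in²; tension to near edge: (1.6875 − 0.5×1)×0.3125 = 0.37109 in². R_n = min(0.6×70×2.5586, 0.6×50×3.9648) + 1.0×70×0.37109 = min(107.46, 118.94) + 25.976 = 133.44 kips. φR_n = 0.75 × 133.44 = 100.1 kips.
Governing: min(121.8, 156.9, 74.9, 78.2, 100.1) = 74.9 kips → net-section rupture.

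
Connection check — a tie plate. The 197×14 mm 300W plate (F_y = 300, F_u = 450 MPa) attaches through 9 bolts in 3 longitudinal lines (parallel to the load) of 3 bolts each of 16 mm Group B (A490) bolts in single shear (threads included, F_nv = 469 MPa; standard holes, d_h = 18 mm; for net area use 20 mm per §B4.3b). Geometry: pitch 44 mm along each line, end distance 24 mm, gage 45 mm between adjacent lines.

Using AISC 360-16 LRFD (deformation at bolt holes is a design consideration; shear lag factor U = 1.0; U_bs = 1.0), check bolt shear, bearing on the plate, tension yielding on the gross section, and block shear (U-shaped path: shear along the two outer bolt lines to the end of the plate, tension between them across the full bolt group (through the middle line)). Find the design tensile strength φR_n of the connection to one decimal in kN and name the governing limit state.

587.8 kN (block shear governs)

Bolt shear: A_b = π(16)²/4 = 201.06 mm². φR_n = 0.75 × 469 × 201.06 × 9 × 1 = 636.5 kN.
Bearing (14 mm plate, F_u = 450 MPa): end bolts L_c = 24 − 18/2 = 15, R_n = min(1.2×15×14×450, 2.4×16×14×450) = 113.4 kN/bolt; interior L_c = 44 − 18 = 26, R_n = 196.56 kN/bolt. φR_n = 0.75 × (3×113.4 + 6×196.56) = 1139.7 kN.
Tension yield (gross): A_g = 197×14 = 2758 mm². φR_n = 0.90 × 300 × 2758 = 744.7 kN.
Block shear: shear path 2×[24+2×44] = 2×112 mm, A_gv = 3136, A_nv = 2×(112 − 2.5×20)×14 = 1736 mm²; tension across gage: (90 − 2×20)×14 = 700 mm². R_n = min(0.6×450×1736, 0.6×300×3136) + 1.0×450×700 = min(468.72, 564.48) + 315 = 783.72 kN. φR_n = 0.75 × 783.72 = 587.8 kN.
Governing: min(636.5, 1139.7, 744.7, 587.8) = 587.8 kN → block shear.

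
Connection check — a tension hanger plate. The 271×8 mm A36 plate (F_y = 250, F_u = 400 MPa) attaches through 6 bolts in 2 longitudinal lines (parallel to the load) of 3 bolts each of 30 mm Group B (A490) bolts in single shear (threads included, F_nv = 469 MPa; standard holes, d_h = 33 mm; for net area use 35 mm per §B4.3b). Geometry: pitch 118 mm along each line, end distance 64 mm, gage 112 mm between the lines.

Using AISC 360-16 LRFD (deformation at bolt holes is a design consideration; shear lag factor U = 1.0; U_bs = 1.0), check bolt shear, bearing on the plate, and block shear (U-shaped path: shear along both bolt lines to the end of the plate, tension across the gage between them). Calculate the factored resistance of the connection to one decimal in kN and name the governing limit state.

Bolt shear: A_b = π(30)²/4 = 706.86 mm². φR_n = 0.75 × 469 × 706.86 × 6 × 1 = 1491.8 kN.
Bearing (8 mm plate, F_u = 400 MPa): end bolts L_c = 64 − 33/2 = 47.5, R_n = min(1.2×47.5×8×400, 2.4×30×8×400) = 182.4 kN/bolt; interior L_c = 118 − 33 = 85, R_n = 230.4 kN/bolt. φR_n = 0.75 × (2×182.4 + 4×230.4) = 964.8 kN.
Block shear: shear path 2×[64+2×118] = 2×300 mm, A_gv = 4800, A_nv = 2×(300 − 2.5×35)×8 = 3400 mm²; tension across gage: (112 − 1×35)×8 = 616 mm². R_n = min(0.6×400×3400, 0.6×250×4800) + 1.0×400×616 = min(816, 720) + 246.4 = 966.4 kN. φR_n = 0.75 × 966.4 = 724.8 kN.
Governing: min(1491.8, 964.8, 724.8) = 724.8 kN → block shear.

724.8 kN (block shear governs)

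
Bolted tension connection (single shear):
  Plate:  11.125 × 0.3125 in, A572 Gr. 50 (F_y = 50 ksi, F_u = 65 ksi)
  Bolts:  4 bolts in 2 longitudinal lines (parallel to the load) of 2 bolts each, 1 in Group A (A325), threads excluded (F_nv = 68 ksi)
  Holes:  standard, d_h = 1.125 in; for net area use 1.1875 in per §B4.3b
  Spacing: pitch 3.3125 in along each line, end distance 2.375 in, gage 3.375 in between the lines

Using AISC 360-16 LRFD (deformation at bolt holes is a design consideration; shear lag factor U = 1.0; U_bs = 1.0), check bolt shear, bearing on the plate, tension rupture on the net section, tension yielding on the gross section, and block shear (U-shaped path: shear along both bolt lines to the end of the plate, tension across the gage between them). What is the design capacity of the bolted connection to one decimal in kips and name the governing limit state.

104.7 kips (block shear governs)

Bolt shear: A_b = π(1)²/4 = 0.7854 in². φR_n = 0.75 × 68 × 0.7854 × 4 × 1 = 160.2 kips.
Bearing (0.3125 in plate, F_u = 65 ksi): end bolts L_c = 2.375 − 1.125/2 = 1.8125, R_n = min(1.2×1.8125×0.3125×65, 2.4×1×0.3125×65) = 44.18 kips/bolt; interior L_c = 3.3125 − 1.125 = 2.1875, R_n = 48.75 kips/bolt. φR_n = 0.75 × (2×44.18 + 2×48.75) = 139.4 kips.
Tension rupture (net): A_n = (11.125 − 2×1.1875)×0.3125 = 2.7344 in² (U = 1.0, A_e = A_n). φR_n = 0.75 × 65 × 2.7344 = 133.3 kips.
Tension yield (gross): A_g = 11.125×0.3125 = 3.4766 in². φR_n = 0.90 × 50 × 3.4766 = 156.4 kips.
Block shear: shear path 2×[2.375+1×3.3125] = 2×5.6875 in, A_gv = 3.5547, A_nv = 2×(5.6875 − 1.5×1.1875)×0.3125 = 2.4414 in²; tension across gage: (3.375 − 1×1.1875)×0.3125 = 0.68359 in². R_n = min(0.6×65×2.4414, 0.6×50×3.5547) + 1.0×65×0.68359 = min(95.215, 106.64) + 44.433 = 139.65 kips. φR_n = 0.75 × 139.65 = 104.7 kips.
Governing: min(160.2, 139.4, 133.3, 156.4, 104.7) = 104.7 kips → block shear.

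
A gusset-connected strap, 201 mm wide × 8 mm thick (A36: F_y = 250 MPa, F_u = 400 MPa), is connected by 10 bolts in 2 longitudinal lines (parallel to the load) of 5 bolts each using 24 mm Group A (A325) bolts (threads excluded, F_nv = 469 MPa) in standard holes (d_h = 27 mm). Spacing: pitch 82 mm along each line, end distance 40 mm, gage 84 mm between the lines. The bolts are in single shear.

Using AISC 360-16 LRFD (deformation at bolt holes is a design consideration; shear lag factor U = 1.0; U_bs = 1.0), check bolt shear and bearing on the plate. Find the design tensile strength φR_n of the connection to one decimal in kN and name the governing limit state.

Bolt shear: A_b = π(24)²/4 = 452.39 mm². φR_n = 0.75 × 469 × 452.39 × 10 × 1 = 1591.3 kN.
Bearing (8 mm plate, F_u = 400 MPa): end bolts L_c = 40 − 27/2 = 26.5, R_n = min(1.2×26.5×8×400, 2.4×24×8×400) = 101.76 kN/bolt; interior L_c = 82 − 27 = 55, R_n = 184.32 kN/bolt. φR_n = 0.75 × (2×101.76 + 8×184.32) = 1258.6 kN.
Governing: min(1591.3, 1258.6) = 1258.6 kN → bearing.

1258.6 kN (bearing governs)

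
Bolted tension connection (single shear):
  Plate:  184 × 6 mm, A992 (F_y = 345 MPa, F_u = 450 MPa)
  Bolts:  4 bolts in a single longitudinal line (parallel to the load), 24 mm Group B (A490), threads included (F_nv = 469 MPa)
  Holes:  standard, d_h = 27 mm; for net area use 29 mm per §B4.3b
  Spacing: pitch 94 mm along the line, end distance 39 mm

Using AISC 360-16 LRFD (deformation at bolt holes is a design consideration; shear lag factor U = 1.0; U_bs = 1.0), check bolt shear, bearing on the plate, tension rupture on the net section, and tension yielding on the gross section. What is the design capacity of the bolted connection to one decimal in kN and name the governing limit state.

Bolt shear: A_b = π(24)²/4 = 452.39 mm². φR_n = 0.75 × 469 × 452.39 × 4 × 1 = 636.5 kN.
Bearing (6 mm plate, F_u = 450 MPa): end bolts L_c = 39 − 27/2 = 25.5, R_n = min(1.2×25.5×6×450, 2.4×24×6×450) = 82.62 kN/bolt; interior L_c = 94 − 27 = 67, R_n = 155.52 kN/bolt. φR_n = 0.75 × (1×82.62 + 3×155.52) = 411.9 kN.
Tension rupture (net): A_n = (184 − 1×29)×6 = 930 mm² (U = 1.0, A_e = A_n). φR_n = 0.75 × 450 × 930 = 313.9 kN.
Tension yield (gross): A_g = 184×6 = 1104 mm². φR_n = 0.90 × 345 × 1104 = 342.8 kN.
Governing: min(636.5, 411.9, 313.9, 342.8) = 313.9 kN → net-section rupture.

313.9 kN (net-section rupture governs)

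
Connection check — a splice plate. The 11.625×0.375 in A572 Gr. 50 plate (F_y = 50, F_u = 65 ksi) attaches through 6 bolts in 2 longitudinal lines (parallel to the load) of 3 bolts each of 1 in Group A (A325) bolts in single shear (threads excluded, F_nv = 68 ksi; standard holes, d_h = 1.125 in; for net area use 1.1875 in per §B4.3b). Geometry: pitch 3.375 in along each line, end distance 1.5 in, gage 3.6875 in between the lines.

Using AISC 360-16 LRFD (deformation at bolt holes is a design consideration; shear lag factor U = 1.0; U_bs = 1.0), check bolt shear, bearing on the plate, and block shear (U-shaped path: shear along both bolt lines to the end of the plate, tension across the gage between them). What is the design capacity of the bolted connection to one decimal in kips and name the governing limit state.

Bolt shear: A_b = π(1)²/4 = 0.7854 in². φR_n = 0.75 × 68 × 0.7854 × 6 × 1 = 240.3 kips.
Bearing (0.375 in plate, F_u = 65 ksi): end bolts L_c = 1.5 − 1.125/2 = 0.9375, R_n = min(1.2×0.9375×0.375×65, 2.4×1×0.375×65) = 27.422 kips/bolt; interior L_c = 3.375 − 1.125 = 2.25, R_n = 58.5 kips/bolt. φR_n = 0.75 × (2×27.422 + 4×58.5) = 216.6 kips.
Block shear: shear path 2×[1.5+2×3.375] = 2×8.25 in, A_gv = 6.1875, A_nv = 2×(8.25 − 2.5×1.1875)×0.375 = 3.9609 in²; tension across gage: (3.6875 − 1×1.1875)×0.375 = 0.9375 in². R_n = min(0.6×65×3.9609, 0.6×50×6.1875) + 1.0×65×0.9375 = min(154.48, 185.63) + 60.938 = 215.42 kips. φR_n = 0.75 × 215.42 = 161.6 kips.
Governing: min(240.3, 216.6, 161.6) = 161.6 kips → block shear.

161.6 kips (block shear governs)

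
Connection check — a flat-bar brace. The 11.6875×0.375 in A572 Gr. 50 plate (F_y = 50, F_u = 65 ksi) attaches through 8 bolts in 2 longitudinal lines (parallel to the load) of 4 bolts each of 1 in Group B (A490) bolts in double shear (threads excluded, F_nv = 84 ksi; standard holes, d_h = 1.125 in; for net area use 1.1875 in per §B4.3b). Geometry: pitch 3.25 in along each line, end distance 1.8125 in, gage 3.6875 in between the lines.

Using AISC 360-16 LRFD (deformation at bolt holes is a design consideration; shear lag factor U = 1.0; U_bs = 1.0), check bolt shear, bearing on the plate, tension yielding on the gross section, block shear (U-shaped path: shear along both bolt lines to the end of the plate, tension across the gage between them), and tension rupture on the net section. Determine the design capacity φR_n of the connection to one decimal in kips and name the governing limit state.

Bolt shear: A_b = π(1)²/4 = 0.7854 in². φR_n = 0.75 × 84 × 0.7854 × 8 × 2 = 791.7 kips.
Bearing (0.375 in plate, F_u = 65 ksi): end bolts L_c = 1.8125 − 1.125/2 = 1.25, R_n = min(1.2×1.25×0.375×65, 2.4×1×0.375×65) = 36.563 kips/bolt; interior L_c = 3.25 − 1.125 = 2.125, R_n = 58.5 kips/bolt. φR_n = 0.75 × (2×36.563 + 6×58.5) = 318.1 kips.
Tension yield (gross): A_g = 11.6875×0.375 = 4.3828 in². φR_n = 0.90 × 50 × 4.3828 = 197.2 kips.
Block shear: shear path 2×[1.8125+3×3.25] = 2×11.5625 in, A_gv = 8.6719, A_nv = 2×(11.5625 − 3.5×1.1875)×0.375 = 5.5547 in²; tension across gage: (3.6875 − 1×1.1875)×0.375 = 0.9375 in². R_n = min(0.6×65×5.5547, 0.6×50×8.6719) + 1.0×65×0.9375 = min(216.63, 260.16) + 60.938 = 277.57 kips. φR_n = 0.75 × 277.57 = 208.2 kips.
Tension rupture (net): A_n = (11.6875 − 2×1.1875)×0.375 = 3.4922 in² (U = 1.0, A_e = A_n). φR_n = 0.75 × 65 × 3.4922 = 170.2 kips.
Governing: min(791.7, 318.1, 197.2, 208.2, 170.2) = 170.2 kips → net-section rupture.

170.2 kips (net-section rupture governs)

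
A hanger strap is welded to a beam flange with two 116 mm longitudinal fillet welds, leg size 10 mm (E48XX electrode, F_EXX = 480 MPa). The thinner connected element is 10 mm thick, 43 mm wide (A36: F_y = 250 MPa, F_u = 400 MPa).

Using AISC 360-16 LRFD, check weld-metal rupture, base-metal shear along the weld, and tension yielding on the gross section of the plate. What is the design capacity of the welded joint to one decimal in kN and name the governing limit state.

Weld metal: throat = 0.707×10 = 7.07 mm, L = 2×116 = 232 mm. φR_n = 0.75 × 0.6 × 480 × 7.07 × 232 = 354.3 kN.
Base metal shear (10 mm plate): yield φR_n = 1.0×0.6×250×10×232 = 348.0 kN; rupture φR_n = 0.75×0.6×400×10×232 = 417.6 kN; take 348.0 kN (yield).
Tension yield (gross): A_g = 43×10 = 430 mm². φR_n = 0.90 × 250 × 430 = 96.8 kN.
Governing: min(354.3, 348.0, 96.8) = 96.8 kN → gross-section yield.

96.8 kN (gross-section yield governs)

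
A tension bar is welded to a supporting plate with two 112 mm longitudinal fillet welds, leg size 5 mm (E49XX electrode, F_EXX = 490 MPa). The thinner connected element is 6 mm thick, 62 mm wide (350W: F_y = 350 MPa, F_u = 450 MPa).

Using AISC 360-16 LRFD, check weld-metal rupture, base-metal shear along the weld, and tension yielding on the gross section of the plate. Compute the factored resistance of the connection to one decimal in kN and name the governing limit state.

Weld metal: throat = 0.707×5 = 3.535 mm, L = 2×112 = 224 mm. φR_n = 0.75 × 0.6 × 490 × 3.535 × 224 = 174.6 kN.
Base metal shear (6 mm plate): yield φR_n = 1.0×0.6×350×6×224 = 282.2 kN; rupture φR_n = 0.75×0.6×450×6×224 = 272.2 kN; take 272.2 kN (rupture).
Tension yield (gross): A_g = 62×6 = 372 mm². φR_n = 0.90 × 350 × 372 = 117.2 kN.
Governing: min(174.6, 272.2, 117.2) = 117.2 kN → gross-section yield.

117.2 kN (gross-section yield governs)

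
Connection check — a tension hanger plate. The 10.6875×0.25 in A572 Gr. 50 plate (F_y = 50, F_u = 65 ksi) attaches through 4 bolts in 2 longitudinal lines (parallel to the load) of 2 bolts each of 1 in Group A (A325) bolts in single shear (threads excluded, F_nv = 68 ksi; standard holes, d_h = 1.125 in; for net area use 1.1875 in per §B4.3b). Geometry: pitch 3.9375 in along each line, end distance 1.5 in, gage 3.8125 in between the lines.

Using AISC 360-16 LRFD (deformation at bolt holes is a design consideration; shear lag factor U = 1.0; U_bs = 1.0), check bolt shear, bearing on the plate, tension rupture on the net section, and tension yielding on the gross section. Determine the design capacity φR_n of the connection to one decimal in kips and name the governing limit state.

85.9 kips (bearing governs)

Bolt shear: A_b = π(1)²/4 = 0.7854 in². φR_n = 0.75 × 68 × 0.7854 × 4 × 1 = 160.2 kips.
Bearing (0.25 in plate, F_u = 65 ksi): end bolts L_c = 1.5 − 1.125/2 = 0.9375, R_n = min(1.2×0.9375×0.25×65, 2.4×1×0.25×65) = 18.281 kips/bolt; interior L_c = 3.9375 − 1.125 = 2.8125, R_n = 39 kips/bolt. φR_n = 0.75 × (2×18.281 + 2×39) = 85.9 kips.
Tension rupture (net): A_n = (10.6875 − 2×1.1875)×0.25 = 2.0781 in² (U = 1.0, A_e = A_n). φR_n = 0.75 × 65 × 2.0781 = 101.3 kips.
Tension yield (gross): A_g = 10.6875×0.25 = 2.6719 in². φR_n = 0.90 × 50 × 2.6719 = 120.2 kips.
Governing: min(160.2, 85.9, 101.3, 120.2) = 85.9 kips → bearing.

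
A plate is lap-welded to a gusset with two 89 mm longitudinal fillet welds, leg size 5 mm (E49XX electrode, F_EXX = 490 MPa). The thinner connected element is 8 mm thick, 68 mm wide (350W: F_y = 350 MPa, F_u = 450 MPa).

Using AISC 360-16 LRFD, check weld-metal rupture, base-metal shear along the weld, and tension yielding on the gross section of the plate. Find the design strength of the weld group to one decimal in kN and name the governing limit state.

138.7 kN (weld metal governs)

Weld metal: throat = 0.707×5 = 3.535 mm, L = 2×89 = 178 mm. φR_n = 0.75 × 0.6 × 490 × 3.535 × 178 = 138.7 kN.
Base metal shear (8 mm plate): yield φR_n = 1.0×0.6×350×8×178 = 299.0 kN; rupture φR_n = 0.75×0.6×450×8×178 = 288.4 kN; take 288.4 kN (rupture).
Tension yield (gross): A_g = 68×8 = 544 mm². φR_n = 0.90 × 350 × 544 = 171.4 kN.
Governing: min(138.7, 288.4, 171.4) = 138.7 kN → weld metal.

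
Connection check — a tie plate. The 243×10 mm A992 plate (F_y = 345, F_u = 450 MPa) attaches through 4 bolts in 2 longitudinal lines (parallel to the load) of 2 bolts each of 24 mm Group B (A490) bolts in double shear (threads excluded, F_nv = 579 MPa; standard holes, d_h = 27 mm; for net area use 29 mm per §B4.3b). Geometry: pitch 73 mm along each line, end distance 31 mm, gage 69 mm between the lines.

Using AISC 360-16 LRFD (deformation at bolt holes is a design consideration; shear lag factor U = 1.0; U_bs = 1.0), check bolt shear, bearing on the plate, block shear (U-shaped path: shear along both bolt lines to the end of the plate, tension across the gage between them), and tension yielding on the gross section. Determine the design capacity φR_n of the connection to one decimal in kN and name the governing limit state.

380.0 kN (block shear governs)

Bolt shear: A_b = π(24)²/4 = 452.39 mm². φR_n = 0.75 × 579 × 452.39 × 4 × 2 = 1571.6 kN.
Bearing (10 mm plate, F_u = 450 MPa): end bolts L_c = 31 − 27/2 = 17.5, R_n = min(1.2×17.5×10×450, 2.4×24×10×450) = 94.5 kN/bolt; interior L_c = 73 − 27 = 46, R_n = 248.4 kN/bolt. φR_n = 0.75 × (2×94.5 + 2×248.4) = 514.4 kN.
Block shear: shear path 2×[31+1×73] = 2×104 mm, A_gv = 2080, A_nv = 2×(104 − 1.5×29)×10 = 1210 mm²; tension across gage: (69 − 1×29)×10 = 400 mm². R_n = min(0.6×450×1210, 0.6×345×2080) + 1.0×450×400 = min(326.7, 430.56) + 180 = 506.7 kN. φR_n = 0.75 × 506.7 = 380.0 kN.
Tension yield (gross): A_g = 243×10 = 2430 mm². φR_n = 0.90 × 345 × 2430 = 754.5 kN.
Governing: min(1571.6, 514.4, 380.0, 754.5) = 380.0 kN → block shear.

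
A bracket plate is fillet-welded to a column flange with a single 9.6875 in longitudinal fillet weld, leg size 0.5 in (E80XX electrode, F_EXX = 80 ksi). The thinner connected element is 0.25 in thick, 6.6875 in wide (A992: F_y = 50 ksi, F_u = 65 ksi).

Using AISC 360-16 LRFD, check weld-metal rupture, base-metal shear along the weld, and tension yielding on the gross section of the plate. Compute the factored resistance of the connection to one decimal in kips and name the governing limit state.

Weld metal: throat = 0.707×0.5 = 0.3535 in, L = 9.6875 in. φR_n = 0.75 × 0.6 × 80 × 0.3535 × 9.6875 = 123.3 kips.
Base metal shear (0.25 in plate): yield φR_n = 1.0×0.6×50×0.25×9.6875 = 72.7 kips; rupture φR_n = 0.75×0.6×65×0.25×9.6875 = 70.8 kips; take 70.8 kips (rupture).
Tension yield (gross): A_g = 6.6875×0.25 = 1.6719 in². φR_n = 0.90 × 50 × 1.6719 = 75.2 kips.
Governing: min(123.3, 70.8, 75.2) = 70.8 kips → base-metal shear.

70.8 kips (base-metal shear governs)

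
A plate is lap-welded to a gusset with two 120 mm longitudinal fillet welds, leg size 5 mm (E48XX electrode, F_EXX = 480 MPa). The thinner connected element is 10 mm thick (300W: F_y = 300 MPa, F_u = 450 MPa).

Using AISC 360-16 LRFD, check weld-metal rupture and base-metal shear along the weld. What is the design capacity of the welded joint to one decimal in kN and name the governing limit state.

183.3 kN (weld metal governs)

Weld metal: throat = 0.707×5 = 3.535 mm, L = 2×120 = 240 mm. φR_n = 0.75 × 0.6 × 480 × 3.535 × 240 = 183.3 kN.
Base metal shear (10 mm plate): yield φR_n = 1.0×0.6×300×10×240 = 432.0 kN; rupture φR_n = 0.75×0.6×450×10×240 = 486.0 kN; take 432.0 kN (yield).
Governing: min(183.3, 432.0) = 183.3 kN → weld metal.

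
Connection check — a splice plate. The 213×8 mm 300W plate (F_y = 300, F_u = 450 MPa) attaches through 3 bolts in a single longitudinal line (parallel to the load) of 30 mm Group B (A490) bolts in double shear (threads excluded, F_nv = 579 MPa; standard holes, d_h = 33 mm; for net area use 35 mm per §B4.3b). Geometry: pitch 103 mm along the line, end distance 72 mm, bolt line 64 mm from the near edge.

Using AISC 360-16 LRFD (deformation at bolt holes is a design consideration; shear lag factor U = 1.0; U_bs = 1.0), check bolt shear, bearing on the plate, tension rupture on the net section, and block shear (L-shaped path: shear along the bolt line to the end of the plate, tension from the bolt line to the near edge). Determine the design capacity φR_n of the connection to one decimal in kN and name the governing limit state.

Bolt shear: A_b = π(30)²/4 = 706.86 mm². φR_n = 0.75 × 579 × 706.86 × 3 × 2 = 1841.7 kN.
Bearing (8 mm plate, F_u = 450 MPa): end bolts L_c = 72 − 33/2 = 55.5, R_n = min(1.2×55.5×8×450, 2.4×30×8×450) = 239.76 kN/bolt; interior L_c = 103 − 33 = 70, R_n = 259.2 kN/bolt. φR_n = 0.75 × (1×239.76 + 2×259.2) = 568.6 kN.
Tension rupture (net): A_n = (213 − 1×35)×8 = 1424 mm² (U = 1.0, A_e = A_n). φR_n = 0.75 × 450 × 1424 = 480.6 kN.
Block shear: shear path 1×[72+2×103] = 1×278 mm, A_gv = 2224, A_nv = 1×(278 − 2.5×35)×8 = 1524 mm²; tension to near edge: (64 − 0.5×35)×8 = 372 mm². R_n = min(0.6×450×1524, 0.6×300×2224) + 1.0×450×372 = min(411.48, 400.32) + 167.4 = 567.72 kN. φR_n = 0.75 × 567.72 = 425.8 kN.
Governing: min(1841.7, 568.6, 480.6, 425.8) = 425.8 kN → block shear.

425.8 kN (block shear governs)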